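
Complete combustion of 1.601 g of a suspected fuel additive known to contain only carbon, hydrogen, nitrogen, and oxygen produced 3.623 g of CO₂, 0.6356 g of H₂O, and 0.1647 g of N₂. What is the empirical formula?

C7H6NO2

mol C = 3.623 g CO₂ ÷ 44.009 g/mol = 0.082324 mol
mol H = 2 × 0.6356 g H₂O ÷ 18.015 g/mol = 0.070563 mol
mol N = 2 × 0.1647 g N₂ ÷ 28.014 g/mol = 0.011758 mol
mass O = 1.601 − (0.98879 + 0.071128 + 0.16470) = 0.37638 g → mol O = 0.37638 ÷ 15.999 = 0.023525 mol
Divide by the smallest (0.011758 mol): C 7.001, H 6.001, N 1.000, O 2.001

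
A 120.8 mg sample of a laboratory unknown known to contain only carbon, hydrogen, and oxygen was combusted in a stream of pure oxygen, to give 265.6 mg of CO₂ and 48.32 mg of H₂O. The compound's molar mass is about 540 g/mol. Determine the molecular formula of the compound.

C27H24O12

mol C = 0.2656 g CO₂ ÷ 44.009 g/mol = 0.0060351 mol
mol H = 2 × 0.04832 g H₂O ÷ 18.015 g/mol = 0.0053644 mol
mass O = 0.1208 − (0.072488 + 0.0054073) = 0.042905 g → mol O = 0.042905 ÷ 15.999 = 0.0026817 mol
Divide by the smallest (0.0026817 mol): C 2.250, H 2.000, O 1.000
Multiplying each by 4 gives whole numbers: C 9.00, H 8.00, O 4.00
Empirical formula: C9H8O4
Empirical-formula mass = 180.16 g/mol; 540 ÷ 180.16 ≈ 3, so the molecular formula is C27H24O12.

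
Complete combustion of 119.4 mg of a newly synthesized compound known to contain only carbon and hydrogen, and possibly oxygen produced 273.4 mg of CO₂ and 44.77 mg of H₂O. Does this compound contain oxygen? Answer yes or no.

yes

mol C = 0.2734 g CO₂ ÷ 44.009 g/mol = 0.0062124 mol
mol H = 2 × 0.04477 g H₂O ÷ 18.015 g/mol = 0.0049703 mol
C and H account for only 0.079627 g of the 0.1194 g sample; the remaining 0.039773 g must be oxygen.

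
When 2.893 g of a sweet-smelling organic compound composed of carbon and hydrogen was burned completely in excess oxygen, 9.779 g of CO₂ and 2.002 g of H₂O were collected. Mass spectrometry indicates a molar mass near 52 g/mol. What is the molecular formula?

mol C = 9.779 g CO₂ ÷ 44.009 g/mol = 0.22220 mol
mol H = 2 × 2.002 g H₂O ÷ 18.015 g/mol = 0.22226 mol
Divide by the smallest (0.22220 mol): C 1.000, H 1.000
Empirical formula: CH
Empirical-formula mass = 13.02 g/mol; 52 ÷ 13.02 ≈ 4, so the molecular formula is C4H4.

C4H4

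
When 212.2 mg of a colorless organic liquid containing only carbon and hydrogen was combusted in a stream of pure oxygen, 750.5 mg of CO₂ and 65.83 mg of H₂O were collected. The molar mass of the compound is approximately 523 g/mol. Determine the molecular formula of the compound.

C42H18

mol C = 0.7505 g CO₂ ÷ 44.009 g/mol = 0.017053 mol
mol H = 2 × 0.06583 g H₂O ÷ 18.015 g/mol = 0.0073084 mol
Divide by the smallest (0.0073084 mol): C 2.333, H 1.000
Multiplying each by 3 gives whole numbers: C 7.00, H 3.00
Empirical formula: C7H3
Empirical-formula mass = 87.10 g/mol; 523 ÷ 87.10 ≈ 6, so the molecular formula is C42H18.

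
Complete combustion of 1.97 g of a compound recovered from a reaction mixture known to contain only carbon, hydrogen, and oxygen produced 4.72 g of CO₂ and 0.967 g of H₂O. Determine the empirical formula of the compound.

C3H3O

mol C = 4.72 g CO₂ ÷ 44.009 g/mol = 0.1073 mol
mol H = 2 × 0.967 g H₂O ÷ 18.015 g/mol = 0.1074 mol
mass O = 1.97 − (1.288 + 0.1082) = 0.5736 g → mol O = 0.5736 ÷ 15.999 = 0.03585 mol
Divide by the smallest (0.03585 mol): C 2.991, H 2.994, O 1.000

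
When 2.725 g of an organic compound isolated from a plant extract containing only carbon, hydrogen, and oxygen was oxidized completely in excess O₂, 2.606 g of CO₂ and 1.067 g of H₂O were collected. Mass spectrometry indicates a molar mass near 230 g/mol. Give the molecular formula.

mol C = 2.606 g CO₂ ÷ 44.009 g/mol = 0.059215 mol
mol H = 2 × 1.067 g H₂O ÷ 18.015 g/mol = 0.11846 mol
mass O = 2.725 − (0.71123 + 0.11940) = 1.8944 g → mol O = 1.8944 ÷ 15.999 = 0.11841 mol
Divide by the smallest (0.059215 mol): C 1.000, H 2.000, O 2.000
Empirical formula: CH2O2
Empirical-formula mass = 46.02 g/mol; 230 ÷ 46.02 ≈ 5, so the molecular formula is C5H10O10.

C5H10O10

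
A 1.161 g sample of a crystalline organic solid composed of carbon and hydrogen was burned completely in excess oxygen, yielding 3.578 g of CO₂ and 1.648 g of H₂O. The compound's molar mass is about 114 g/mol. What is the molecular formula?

mol C = 3.578 g CO₂ ÷ 44.009 g/mol = 0.081302 mol
mol H = 2 × 1.648 g H₂O ÷ 18.015 g/mol = 0.18296 mol
Divide by the smallest (0.081302 mol): C 1.000, H 2.250
Multiplying each by 4 gives whole numbers: C 4.00, H 9.00
Empirical formula: C4H9
Empirical-formula mass = 57.12 g/mol; 114 ÷ 57.12 ≈ 2, so the molecular formula is C8H18.

C8H18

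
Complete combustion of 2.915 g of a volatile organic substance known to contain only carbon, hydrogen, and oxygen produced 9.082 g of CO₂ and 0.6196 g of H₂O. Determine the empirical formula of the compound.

mol C = 9.082 g CO₂ ÷ 44.009 g/mol = 0.20637 mol
mol H = 2 × 0.6196 g H₂O ÷ 18.015 g/mol = 0.068787 mol
mass O = 2.915 − (2.4787 + 0.069337) = 0.36699 g → mol O = 0.36699 ÷ 15.999 = 0.022938 mol
Divide by the smallest (0.022938 mol): C 8.997, H 2.999, O 1.000

C9H3O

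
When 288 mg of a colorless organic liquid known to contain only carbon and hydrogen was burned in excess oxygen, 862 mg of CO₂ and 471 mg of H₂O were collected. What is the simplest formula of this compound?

C3H8

mol C = 0.862 g CO₂ ÷ 44.009 g/mol = 0.01959 mol
mol H = 2 × 0.471 g H₂O ÷ 18.015 g/mol = 0.05229 mol
Divide by the smallest (0.01959 mol): C 1.000, H 2.670
Multiplying each by 3 gives whole numbers: C 3.00, H 8.01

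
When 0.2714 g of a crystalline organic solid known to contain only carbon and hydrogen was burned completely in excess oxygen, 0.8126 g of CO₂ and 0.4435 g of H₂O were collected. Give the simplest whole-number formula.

C3H8

mol C = 0.8126 g CO₂ ÷ 44.009 g/mol = 0.018464 mol
mol H = 2 × 0.4435 g H₂O ÷ 18.015 g/mol = 0.049237 mol
Divide by the smallest (0.018464 mol): C 1.000, H 2.667
Multiplying each by 3 gives whole numbers: C 3.00, H 8.00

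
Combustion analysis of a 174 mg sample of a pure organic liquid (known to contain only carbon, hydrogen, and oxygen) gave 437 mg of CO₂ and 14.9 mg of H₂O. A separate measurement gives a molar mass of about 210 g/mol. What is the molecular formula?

mol C = 0.437 g CO₂ ÷ 44.009 g/mol = 0.009930 mol
mol H = 2 × 0.0149 g H₂O ÷ 18.015 g/mol = 0.001654 mol
mass O = 0.174 − (0.1193 + 0.001667) = 0.05307 g → mol O = 0.05307 ÷ 15.999 = 0.003317 mol
Divide by the smallest (0.001654 mol): C 6.003, H 1.000, O 2.005
Empirical formula: C6HO2
Empirical-formula mass = 105.07 g/mol; 210 ÷ 105.07 ≈ 2, so the molecular formula is C12H2O4.

C12H2O4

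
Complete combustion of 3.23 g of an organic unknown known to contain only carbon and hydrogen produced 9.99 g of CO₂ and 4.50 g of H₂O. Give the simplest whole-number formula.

C5H11

mol C = 9.99 g CO₂ ÷ 44.009 g/mol = 0.2270 mol
mol H = 2 × 4.50 g H₂O ÷ 18.015 g/mol = 0.4996 mol
Divide by the smallest (0.2270 mol): C 1.000, H 2.201
Multiplying each by 5 gives whole numbers: C 5.00, H 11.00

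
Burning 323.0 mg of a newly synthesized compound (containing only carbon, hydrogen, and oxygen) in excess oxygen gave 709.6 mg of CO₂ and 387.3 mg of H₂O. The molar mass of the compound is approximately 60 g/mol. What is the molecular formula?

C3H8O

mol C = 0.7096 g CO₂ ÷ 44.009 g/mol = 0.016124 mol
mol H = 2 × 0.3873 g H₂O ÷ 18.015 g/mol = 0.042998 mol
mass O = 0.3230 − (0.19367 + 0.043341) = 0.085993 g → mol O = 0.085993 ÷ 15.999 = 0.0053749 mol
Divide by the smallest (0.0053749 mol): C 3.000, H 8.000, O 1.000
Empirical formula: C3H8O
Empirical-formula mass = 60.10 g/mol; 60 ÷ 60.10 ≈ 1, so the molecular formula is C3H8O.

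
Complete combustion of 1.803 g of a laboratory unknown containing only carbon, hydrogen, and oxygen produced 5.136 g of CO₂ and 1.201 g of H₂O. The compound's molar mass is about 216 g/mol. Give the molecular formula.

mol C = 5.136 g CO₂ ÷ 44.009 g/mol = 0.11670 mol
mol H = 2 × 1.201 g H₂O ÷ 18.015 g/mol = 0.13333 mol
mass O = 1.803 − (1.4017 + 0.13440) = 0.26688 g → mol O = 0.26688 ÷ 15.999 = 0.016681 mol
Divide by the smallest (0.016681 mol): C 6.996, H 7.993, O 1.000
Empirical formula: C7H8O
Empirical-formula mass = 108.14 g/mol; 216 ÷ 108.14 ≈ 2, so the molecular formula is C14H16O2.

C14H16O2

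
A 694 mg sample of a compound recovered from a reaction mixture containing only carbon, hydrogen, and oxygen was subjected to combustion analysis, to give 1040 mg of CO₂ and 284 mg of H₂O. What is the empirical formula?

mol C = 1.04 g CO₂ ÷ 44.009 g/mol = 0.02363 mol
mol H = 2 × 0.284 g H₂O ÷ 18.015 g/mol = 0.03153 mol
mass O = 0.694 − (0.2838 + 0.03178) = 0.3784 g → mol O = 0.3784 ÷ 15.999 = 0.02365 mol
Divide by the smallest (0.02363 mol): C 1.000, H 1.334, O 1.001
Multiplying each by 3 gives whole numbers: C 3.00, H 4.00, O 3.00

C3H4O3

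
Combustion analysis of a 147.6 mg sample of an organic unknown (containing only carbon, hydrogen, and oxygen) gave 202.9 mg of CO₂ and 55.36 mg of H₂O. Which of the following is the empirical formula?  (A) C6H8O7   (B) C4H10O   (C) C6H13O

mol C = 0.2029 g CO₂ ÷ 44.009 g/mol = 0.0046104 mol
mol H = 2 × 0.05536 g H₂O ÷ 18.015 g/mol = 0.0061460 mol
mass O = 0.1476 − (0.055376 + 0.0061952) = 0.086029 g → mol O = 0.086029 ÷ 15.999 = 0.0053772 mol
Divide by the smallest (0.0046104 mol): C 1.000, H 1.333, O 1.166
Multiplying each by 6 gives whole numbers: C 6.00, H 8.00, O 7.00

(A) C6H8O7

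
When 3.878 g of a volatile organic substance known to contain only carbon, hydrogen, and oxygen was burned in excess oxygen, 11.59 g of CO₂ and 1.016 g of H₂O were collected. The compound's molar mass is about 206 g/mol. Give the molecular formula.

mol C = 11.59 g CO₂ ÷ 44.009 g/mol = 0.26336 mol
mol H = 2 × 1.016 g H₂O ÷ 18.015 g/mol = 0.11279 mol
mass O = 3.878 − (3.1632 + 0.11370) = 0.60114 g → mol O = 0.60114 ÷ 15.999 = 0.037574 mol
Divide by the smallest (0.037574 mol): C 7.009, H 3.002, O 1.000
Empirical formula: C7H3O
Empirical-formula mass = 103.10 g/mol; 206 ÷ 103.10 ≈ 2, so the molecular formula is C14H6O2.

C14H6O2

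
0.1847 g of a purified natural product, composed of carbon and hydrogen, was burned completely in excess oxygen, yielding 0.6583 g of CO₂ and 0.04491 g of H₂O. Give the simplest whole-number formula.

mol C = 0.6583 g CO₂ ÷ 44.009 g/mol = 0.014958 mol
mol H = 2 × 0.04491 g H₂O ÷ 18.015 g/mol = 0.0049858 mol
Divide by the smallest (0.0049858 mol): C 3.000, H 1.000

C3H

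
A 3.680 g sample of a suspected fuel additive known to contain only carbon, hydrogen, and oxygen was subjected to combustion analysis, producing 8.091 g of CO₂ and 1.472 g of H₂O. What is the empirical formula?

mol C = 8.091 g CO₂ ÷ 44.009 g/mol = 0.18385 mol
mol H = 2 × 1.472 g H₂O ÷ 18.015 g/mol = 0.16342 mol
mass O = 3.680 − (2.2082 + 0.16473) = 1.3071 g → mol O = 1.3071 ÷ 15.999 = 0.081697 mol
Divide by the smallest (0.081697 mol): C 2.250, H 2.000, O 1.000
Multiplying each by 4 gives whole numbers: C 9.00, H 8.00, O 4.00

C9H8O4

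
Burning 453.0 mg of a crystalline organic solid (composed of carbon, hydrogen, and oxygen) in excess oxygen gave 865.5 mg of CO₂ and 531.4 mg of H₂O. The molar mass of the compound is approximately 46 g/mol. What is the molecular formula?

C2H6O

mol C = 0.8655 g CO₂ ÷ 44.009 g/mol = 0.019666 mol
mol H = 2 × 0.5314 g H₂O ÷ 18.015 g/mol = 0.058995 mol
mass O = 0.4530 − (0.23621 + 0.059467) = 0.15732 g → mol O = 0.15732 ÷ 15.999 = 0.0098331 mol
Divide by the smallest (0.0098331 mol): C 2.000, H 6.000, O 1.000
Empirical formula: C2H6O
Empirical-formula mass = 46.07 g/mol; 46 ÷ 46.07 ≈ 1, so the molecular formula is C2H6O.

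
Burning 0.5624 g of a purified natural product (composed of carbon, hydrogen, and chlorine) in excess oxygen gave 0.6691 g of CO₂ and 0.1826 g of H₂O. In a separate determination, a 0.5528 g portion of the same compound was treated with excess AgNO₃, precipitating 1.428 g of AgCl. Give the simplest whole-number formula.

C3H4Cl2

mol C = 0.6691 g CO₂ ÷ 44.009 g/mol = 0.015204 mol
mol H = 2 × 0.1826 g H₂O ÷ 18.015 g/mol = 0.020272 mol
From the AgCl data: mol Cl per gram of compound = (1.428 ÷ 143.318) ÷ 0.5528 = 0.018024 mol/g, so in the 0.5624 g combustion sample mol Cl = 0.010137 mol
Divide by the smallest (0.010137 mol): C 1.500, H 2.000, Cl 1.000
Multiplying each by 2 gives whole numbers: C 3.00, H 4.00, Cl 2.00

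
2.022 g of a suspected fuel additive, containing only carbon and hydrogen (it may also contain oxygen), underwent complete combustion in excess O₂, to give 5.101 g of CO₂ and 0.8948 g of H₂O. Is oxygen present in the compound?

mol C = 5.101 g CO₂ ÷ 44.009 g/mol = 0.11591 mol
mol H = 2 × 0.8948 g H₂O ÷ 18.015 g/mol = 0.099339 mol
C and H account for only 1.4923 g of the 2.022 g sample; the remaining 0.52969 g must be oxygen.

yes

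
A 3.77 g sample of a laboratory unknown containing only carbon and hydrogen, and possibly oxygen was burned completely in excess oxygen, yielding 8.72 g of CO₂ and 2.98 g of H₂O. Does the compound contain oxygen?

mol C = 8.72 g CO₂ ÷ 44.009 g/mol = 0.1981 mol
mol H = 2 × 2.98 g H₂O ÷ 18.015 g/mol = 0.3308 mol
C and H account for only 2.713 g of the 3.77 g sample; the remaining 1.057 g must be oxygen.

yes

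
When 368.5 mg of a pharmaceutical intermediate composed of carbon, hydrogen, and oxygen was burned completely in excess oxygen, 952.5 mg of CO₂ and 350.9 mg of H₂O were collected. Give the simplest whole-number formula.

C5H9O

mol C = 0.9525 g CO₂ ÷ 44.009 g/mol = 0.021643 mol
mol H = 2 × 0.3509 g H₂O ÷ 18.015 g/mol = 0.038956 mol
mass O = 0.3685 − (0.25996 + 0.039268) = 0.069274 g → mol O = 0.069274 ÷ 15.999 = 0.0043299 mol
Divide by the smallest (0.0043299 mol): C 4.999, H 8.997, O 1.000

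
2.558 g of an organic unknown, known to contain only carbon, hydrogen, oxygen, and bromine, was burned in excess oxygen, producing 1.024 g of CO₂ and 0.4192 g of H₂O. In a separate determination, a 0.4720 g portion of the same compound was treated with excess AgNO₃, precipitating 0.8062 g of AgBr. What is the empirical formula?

CH2BrO

mol C = 1.024 g CO₂ ÷ 44.009 g/mol = 0.023268 mol
mol H = 2 × 0.4192 g H₂O ÷ 18.015 g/mol = 0.046539 mol
From the AgBr data: mol Br per gram of compound = (0.8062 ÷ 187.772) ÷ 0.4720 = 0.0090964 mol/g, so in the 2.558 g combustion sample mol Br = 0.023269 mol
mass O = 2.558 − (0.27947 + 0.046911 + 1.8593) = 0.37236 g → mol O = 0.37236 ÷ 15.999 = 0.023274 mol
Divide by the smallest (0.023268 mol): C 1.000, H 2.000, Br 1.000, O 1.000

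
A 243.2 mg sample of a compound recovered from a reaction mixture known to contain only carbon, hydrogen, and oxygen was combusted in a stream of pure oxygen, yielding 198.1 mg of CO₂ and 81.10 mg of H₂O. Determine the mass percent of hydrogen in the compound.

3.73%

mol C = 0.1981 g CO₂ ÷ 44.009 g/mol = 0.0045014 mol
mol H = 2 × 0.08110 g H₂O ÷ 18.015 g/mol = 0.0090036 mol
mass O = 0.2432 − (0.054066 + 0.0090756) = 0.18006 g → mol O = 0.18006 ÷ 15.999 = 0.011254 mol
mass % H = 0.0090756 g ÷ 0.2432 g × 100%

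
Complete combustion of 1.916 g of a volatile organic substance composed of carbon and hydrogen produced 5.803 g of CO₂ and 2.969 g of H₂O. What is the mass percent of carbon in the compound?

mol C = 5.803 g CO₂ ÷ 44.009 g/mol = 0.13186 mol
mol H = 2 × 2.969 g H₂O ÷ 18.015 g/mol = 0.32961 mol
mass % C = 1.5838 g ÷ 1.916 g × 100%

82.66%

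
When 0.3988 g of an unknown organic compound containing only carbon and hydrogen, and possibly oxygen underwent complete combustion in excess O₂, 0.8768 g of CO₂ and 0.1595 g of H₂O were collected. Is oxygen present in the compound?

mol C = 0.8768 g CO₂ ÷ 44.009 g/mol = 0.019923 mol
mol H = 2 × 0.1595 g H₂O ÷ 18.015 g/mol = 0.017707 mol
C and H account for only 0.25715 g of the 0.3988 g sample; the remaining 0.14165 g must be oxygen.

yes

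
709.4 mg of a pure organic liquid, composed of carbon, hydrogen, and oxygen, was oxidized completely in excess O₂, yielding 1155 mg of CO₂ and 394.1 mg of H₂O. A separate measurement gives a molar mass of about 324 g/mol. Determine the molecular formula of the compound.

C12H20O10

mol C = 1.155 g CO₂ ÷ 44.009 g/mol = 0.026245 mol
mol H = 2 × 0.3941 g H₂O ÷ 18.015 g/mol = 0.043752 mol
mass O = 0.7094 − (0.31522 + 0.044102) = 0.35007 g → mol O = 0.35007 ÷ 15.999 = 0.021881 mol
Divide by the smallest (0.021881 mol): C 1.199, H 2.000, O 1.000
Multiplying each by 5 gives whole numbers: C 6.00, H 10.00, O 5.00
Empirical formula: C6H10O5
Empirical-formula mass = 162.14 g/mol; 324 ÷ 162.14 ≈ 2, so the molecular formula is C12H20O10.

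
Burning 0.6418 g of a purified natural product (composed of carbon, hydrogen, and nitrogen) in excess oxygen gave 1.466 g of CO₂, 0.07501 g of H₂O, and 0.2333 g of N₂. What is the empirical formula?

C4HN2

mol C = 1.466 g CO₂ ÷ 44.009 g/mol = 0.033311 mol
mol H = 2 × 0.07501 g H₂O ÷ 18.015 g/mol = 0.0083275 mol
mol N = 2 × 0.2333 g N₂ ÷ 28.014 g/mol = 0.016656 mol
Divide by the smallest (0.0083275 mol): C 4.000, H 1.000, N 2.000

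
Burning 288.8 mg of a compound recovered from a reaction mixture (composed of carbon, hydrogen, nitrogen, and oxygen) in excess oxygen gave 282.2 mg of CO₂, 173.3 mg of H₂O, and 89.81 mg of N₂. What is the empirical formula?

mol C = 0.2822 g CO₂ ÷ 44.009 g/mol = 0.0064123 mol
mol H = 2 × 0.1733 g H₂O ÷ 18.015 g/mol = 0.019240 mol
mol N = 2 × 0.08981 g N₂ ÷ 28.014 g/mol = 0.0064118 mol
mass O = 0.2888 − (0.077018 + 0.019393 + 0.089810) = 0.10258 g → mol O = 0.10258 ÷ 15.999 = 0.0064115 mol
Divide by the smallest (0.0064115 mol): C 1.000, H 3.001, N 1.000, O 1.000

CH3NO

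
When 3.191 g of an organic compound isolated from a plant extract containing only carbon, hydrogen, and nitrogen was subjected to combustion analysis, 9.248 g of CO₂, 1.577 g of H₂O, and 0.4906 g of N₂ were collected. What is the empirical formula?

mol C = 9.248 g CO₂ ÷ 44.009 g/mol = 0.21014 mol
mol H = 2 × 1.577 g H₂O ÷ 18.015 g/mol = 0.17508 mol
mol N = 2 × 0.4906 g N₂ ÷ 28.014 g/mol = 0.035025 mol
Divide by the smallest (0.035025 mol): C 6.000, H 4.999, N 1.000

C6H5N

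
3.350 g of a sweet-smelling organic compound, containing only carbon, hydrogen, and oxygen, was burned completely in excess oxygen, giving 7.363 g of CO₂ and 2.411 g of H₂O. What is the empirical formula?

C5H8O2

mol C = 7.363 g CO₂ ÷ 44.009 g/mol = 0.16731 mol
mol H = 2 × 2.411 g H₂O ÷ 18.015 g/mol = 0.26767 mol
mass O = 3.350 − (2.0095 + 0.26981) = 1.0707 g → mol O = 1.0707 ÷ 15.999 = 0.066921 mol
Divide by the smallest (0.066921 mol): C 2.500, H 4.000, O 1.000
Multiplying each by 2 gives whole numbers: C 5.00, H 8.00, O 2.00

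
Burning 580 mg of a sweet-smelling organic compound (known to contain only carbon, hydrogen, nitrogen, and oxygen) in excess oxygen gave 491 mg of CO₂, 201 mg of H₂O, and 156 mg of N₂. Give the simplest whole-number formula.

C2H4N2O3

mol C = 0.491 g CO₂ ÷ 44.009 g/mol = 0.01116 mol
mol H = 2 × 0.201 g H₂O ÷ 18.015 g/mol = 0.02231 mol
mol N = 2 × 0.156 g N₂ ÷ 28.014 g/mol = 0.01114 mol
mass O = 0.580 − (0.1340 + 0.02249 + 0.1560) = 0.2675 g → mol O = 0.2675 ÷ 15.999 = 0.01672 mol
Divide by the smallest (0.01114 mol): C 1.002, H 2.004, N 1.000, O 1.501
Multiplying each by 2 gives whole numbers: C 2.00, H 4.01, N 2.00, O 3.00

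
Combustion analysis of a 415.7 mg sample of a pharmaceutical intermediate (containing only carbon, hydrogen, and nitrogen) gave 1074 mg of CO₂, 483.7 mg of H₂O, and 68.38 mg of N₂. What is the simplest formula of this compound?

mol C = 1.074 g CO₂ ÷ 44.009 g/mol = 0.024404 mol
mol H = 2 × 0.4837 g H₂O ÷ 18.015 g/mol = 0.053700 mol
mol N = 2 × 0.06838 g N₂ ÷ 28.014 g/mol = 0.0048818 mol
Divide by the smallest (0.0048818 mol): C 4.999, H 11.000, N 1.000

C5H11N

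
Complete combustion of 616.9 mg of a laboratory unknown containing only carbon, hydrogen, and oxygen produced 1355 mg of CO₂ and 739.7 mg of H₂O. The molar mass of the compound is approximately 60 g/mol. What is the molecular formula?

mol C = 1.355 g CO₂ ÷ 44.009 g/mol = 0.030789 mol
mol H = 2 × 0.7397 g H₂O ÷ 18.015 g/mol = 0.082120 mol
mass O = 0.6169 − (0.36981 + 0.082777) = 0.16431 g → mol O = 0.16431 ÷ 15.999 = 0.010270 mol
Divide by the smallest (0.010270 mol): C 2.998, H 7.996, O 1.000
Empirical formula: C3H8O
Empirical-formula mass = 60.10 g/mol; 60 ÷ 60.10 ≈ 1, so the molecular formula is C3H8O.

C3H8O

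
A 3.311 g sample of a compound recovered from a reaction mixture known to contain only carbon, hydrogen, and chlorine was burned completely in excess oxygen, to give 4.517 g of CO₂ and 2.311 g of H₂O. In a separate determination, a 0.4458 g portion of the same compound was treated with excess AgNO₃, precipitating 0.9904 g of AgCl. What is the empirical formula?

mol C = 4.517 g CO₂ ÷ 44.009 g/mol = 0.10264 mol
mol H = 2 × 2.311 g H₂O ÷ 18.015 g/mol = 0.25656 mol
From the AgCl data: mol Cl per gram of compound = (0.9904 ÷ 143.318) ÷ 0.4458 = 0.015501 mol/g, so in the 3.311 g combustion sample mol Cl = 0.051325 mol
Divide by the smallest (0.051325 mol): C 2.000, H 4.999, Cl 1.000

C2H5Cl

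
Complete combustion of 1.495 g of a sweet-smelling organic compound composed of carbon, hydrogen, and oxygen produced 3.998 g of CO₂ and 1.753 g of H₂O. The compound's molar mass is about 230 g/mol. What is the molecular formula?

C14H30O2

mol C = 3.998 g CO₂ ÷ 44.009 g/mol = 0.090845 mol
mol H = 2 × 1.753 g H₂O ÷ 18.015 g/mol = 0.19462 mol
mass O = 1.495 − (1.0911 + 0.19617) = 0.20769 g → mol O = 0.20769 ÷ 15.999 = 0.012981 mol
Divide by the smallest (0.012981 mol): C 6.998, H 14.992, O 1.000
Empirical formula: C7H15O
Empirical-formula mass = 115.20 g/mol; 230 ÷ 115.20 ≈ 2, so the molecular formula is C14H30O2.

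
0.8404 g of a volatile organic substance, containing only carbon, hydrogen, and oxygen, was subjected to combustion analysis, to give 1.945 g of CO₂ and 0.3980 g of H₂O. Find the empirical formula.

mol C = 1.945 g CO₂ ÷ 44.009 g/mol = 0.044196 mol
mol H = 2 × 0.3980 g H₂O ÷ 18.015 g/mol = 0.044185 mol
mass O = 0.8404 − (0.53083 + 0.044539) = 0.26503 g → mol O = 0.26503 ÷ 15.999 = 0.016565 mol
Divide by the smallest (0.016565 mol): C 2.668, H 2.667, O 1.000
Multiplying each by 3 gives whole numbers: C 8.00, H 8.00, O 3.00

C8H8O3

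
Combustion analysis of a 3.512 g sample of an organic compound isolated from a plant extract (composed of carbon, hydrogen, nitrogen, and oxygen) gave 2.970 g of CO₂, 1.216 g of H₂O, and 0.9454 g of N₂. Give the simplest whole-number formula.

mol C = 2.970 g CO₂ ÷ 44.009 g/mol = 0.067486 mol
mol H = 2 × 1.216 g H₂O ÷ 18.015 g/mol = 0.13500 mol
mol N = 2 × 0.9454 g N₂ ÷ 28.014 g/mol = 0.067495 mol
mass O = 3.512 − (0.81058 + 0.13608 + 0.94540) = 1.6199 g → mol O = 1.6199 ÷ 15.999 = 0.10125 mol
Divide by the smallest (0.067486 mol): C 1.000, H 2.000, N 1.000, O 1.500
Multiplying each by 2 gives whole numbers: C 2.00, H 4.00, N 2.00, O 3.00

C2H4N2O3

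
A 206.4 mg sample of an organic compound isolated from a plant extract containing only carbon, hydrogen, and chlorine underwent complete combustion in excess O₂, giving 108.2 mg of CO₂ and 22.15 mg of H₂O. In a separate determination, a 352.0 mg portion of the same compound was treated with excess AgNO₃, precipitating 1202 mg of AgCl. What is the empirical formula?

mol C = 0.1082 g CO₂ ÷ 44.009 g/mol = 0.0024586 mol
mol H = 2 × 0.02215 g H₂O ÷ 18.015 g/mol = 0.0024591 mol
From the AgCl data: mol Cl per gram of compound = (1.202 ÷ 143.318) ÷ 0.3520 = 0.023827 mol/g, so in the 0.2064 g combustion sample mol Cl = 0.0049178 mol
Divide by the smallest (0.0024586 mol): C 1.000, H 1.000, Cl 2.000

CHCl2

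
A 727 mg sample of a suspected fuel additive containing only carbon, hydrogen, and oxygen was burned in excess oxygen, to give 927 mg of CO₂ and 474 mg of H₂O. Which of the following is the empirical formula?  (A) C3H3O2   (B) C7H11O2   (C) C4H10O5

(C) C4H10O5

mol C = 0.927 g CO₂ ÷ 44.009 g/mol = 0.02106 mol
mol H = 2 × 0.474 g H₂O ÷ 18.015 g/mol = 0.05262 mol
mass O = 0.727 − (0.2530 + 0.05304) = 0.4210 g → mol O = 0.4210 ÷ 15.999 = 0.02631 mol
Divide by the smallest (0.02106 mol): C 1.000, H 2.498, O 1.249
Multiplying each by 4 gives whole numbers: C 4.00, H 9.99, O 5.00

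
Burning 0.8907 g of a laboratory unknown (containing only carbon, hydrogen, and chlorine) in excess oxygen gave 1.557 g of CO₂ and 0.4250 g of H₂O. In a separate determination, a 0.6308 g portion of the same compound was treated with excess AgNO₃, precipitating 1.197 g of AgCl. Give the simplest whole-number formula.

C3H4Cl

mol C = 1.557 g CO₂ ÷ 44.009 g/mol = 0.035379 mol
mol H = 2 × 0.4250 g H₂O ÷ 18.015 g/mol = 0.047183 mol
From the AgCl data: mol Cl per gram of compound = (1.197 ÷ 143.318) ÷ 0.6308 = 0.013240 mol/g, so in the 0.8907 g combustion sample mol Cl = 0.011793 mol
Divide by the smallest (0.011793 mol): C 3.000, H 4.001, Cl 1.000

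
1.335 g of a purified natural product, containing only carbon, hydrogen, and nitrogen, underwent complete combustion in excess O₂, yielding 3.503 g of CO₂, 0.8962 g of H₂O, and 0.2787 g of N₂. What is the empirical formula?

C4H5N

mol C = 3.503 g CO₂ ÷ 44.009 g/mol = 0.079597 mol
mol H = 2 × 0.8962 g H₂O ÷ 18.015 g/mol = 0.099495 mol
mol N = 2 × 0.2787 g N₂ ÷ 28.014 g/mol = 0.019897 mol
Divide by the smallest (0.019897 mol): C 4.000, H 5.000, N 1.000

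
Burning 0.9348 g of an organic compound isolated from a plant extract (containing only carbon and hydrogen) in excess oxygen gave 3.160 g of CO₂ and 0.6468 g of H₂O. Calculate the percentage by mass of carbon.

92.26%

mol C = 3.160 g CO₂ ÷ 44.009 g/mol = 0.071803 mol
mol H = 2 × 0.6468 g H₂O ÷ 18.015 g/mol = 0.071807 mol
mass % C = 0.86243 g ÷ 0.9348 g × 100%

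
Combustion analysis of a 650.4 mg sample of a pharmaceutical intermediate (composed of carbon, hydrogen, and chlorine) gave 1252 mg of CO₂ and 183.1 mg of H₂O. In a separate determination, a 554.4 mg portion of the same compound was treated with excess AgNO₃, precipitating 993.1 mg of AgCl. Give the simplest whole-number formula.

C7H5Cl2

mol C = 1.252 g CO₂ ÷ 44.009 g/mol = 0.028449 mol
mol H = 2 × 0.1831 g H₂O ÷ 18.015 g/mol = 0.020328 mol
From the AgCl data: mol Cl per gram of compound = (0.9931 ÷ 143.318) ÷ 0.5544 = 0.012499 mol/g, so in the 0.6504 g combustion sample mol Cl = 0.0081292 mol
Divide by the smallest (0.0081292 mol): C 3.500, H 2.501, Cl 1.000
Multiplying each by 2 gives whole numbers: C 7.00, H 5.00, Cl 2.00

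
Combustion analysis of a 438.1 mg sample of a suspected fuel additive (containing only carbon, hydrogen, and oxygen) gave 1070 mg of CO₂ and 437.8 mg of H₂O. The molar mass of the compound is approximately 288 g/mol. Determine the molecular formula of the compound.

mol C = 1.070 g CO₂ ÷ 44.009 g/mol = 0.024313 mol
mol H = 2 × 0.4378 g H₂O ÷ 18.015 g/mol = 0.048604 mol
mass O = 0.4381 − (0.29203 + 0.048993) = 0.097081 g → mol O = 0.097081 ÷ 15.999 = 0.0060680 mol
Divide by the smallest (0.0060680 mol): C 4.007, H 8.010, O 1.000
Empirical formula: C4H8O
Empirical-formula mass = 72.11 g/mol; 288 ÷ 72.11 ≈ 4, so the molecular formula is C16H32O4.

C16H32O4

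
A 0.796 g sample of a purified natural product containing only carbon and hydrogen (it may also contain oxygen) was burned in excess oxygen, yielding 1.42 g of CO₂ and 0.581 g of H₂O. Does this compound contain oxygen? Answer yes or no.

mol C = 1.42 g CO₂ ÷ 44.009 g/mol = 0.03227 mol
mol H = 2 × 0.581 g H₂O ÷ 18.015 g/mol = 0.06450 mol
C and H account for only 0.4526 g of the 0.796 g sample; the remaining 0.3434 g must be oxygen.

yes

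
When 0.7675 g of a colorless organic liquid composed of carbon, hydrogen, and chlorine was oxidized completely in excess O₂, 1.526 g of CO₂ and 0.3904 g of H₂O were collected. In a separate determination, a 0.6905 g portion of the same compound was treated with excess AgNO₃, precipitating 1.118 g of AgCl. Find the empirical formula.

mol C = 1.526 g CO₂ ÷ 44.009 g/mol = 0.034675 mol
mol H = 2 × 0.3904 g H₂O ÷ 18.015 g/mol = 0.043342 mol
From the AgCl data: mol Cl per gram of compound = (1.118 ÷ 143.318) ÷ 0.6905 = 0.011297 mol/g, so in the 0.7675 g combustion sample mol Cl = 0.0086707 mol
Divide by the smallest (0.0086707 mol): C 3.999, H 4.999, Cl 1.000

C4H5Cl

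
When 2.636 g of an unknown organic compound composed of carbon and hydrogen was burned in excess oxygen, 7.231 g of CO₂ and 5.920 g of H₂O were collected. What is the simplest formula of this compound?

CH4

mol C = 7.231 g CO₂ ÷ 44.009 g/mol = 0.16431 mol
mol H = 2 × 5.920 g H₂O ÷ 18.015 g/mol = 0.65723 mol
Divide by the smallest (0.16431 mol): C 1.000, H 4.000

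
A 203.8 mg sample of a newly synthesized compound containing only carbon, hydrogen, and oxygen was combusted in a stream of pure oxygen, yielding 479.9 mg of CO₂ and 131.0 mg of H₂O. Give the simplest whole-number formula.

mol C = 0.4799 g CO₂ ÷ 44.009 g/mol = 0.010905 mol
mol H = 2 × 0.1310 g H₂O ÷ 18.015 g/mol = 0.014543 mol
mass O = 0.2038 − (0.13098 + 0.014660) = 0.058165 g → mol O = 0.058165 ÷ 15.999 = 0.0036356 mol
Divide by the smallest (0.0036356 mol): C 2.999, H 4.000, O 1.000

C3H4O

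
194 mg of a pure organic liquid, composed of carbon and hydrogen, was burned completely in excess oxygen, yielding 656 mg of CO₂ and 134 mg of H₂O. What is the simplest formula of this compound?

mol C = 0.656 g CO₂ ÷ 44.009 g/mol = 0.01491 mol
mol H = 2 × 0.134 g H₂O ÷ 18.015 g/mol = 0.01488 mol
Divide by the smallest (0.01488 mol): C 1.002, H 1.000

CH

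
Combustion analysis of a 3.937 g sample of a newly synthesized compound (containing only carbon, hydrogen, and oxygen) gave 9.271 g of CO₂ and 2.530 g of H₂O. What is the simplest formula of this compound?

C3H4O

mol C = 9.271 g CO₂ ÷ 44.009 g/mol = 0.21066 mol
mol H = 2 × 2.530 g H₂O ÷ 18.015 g/mol = 0.28088 mol
mass O = 3.937 − (2.5303 + 0.28312) = 1.1236 g → mol O = 1.1236 ÷ 15.999 = 0.070231 mol
Divide by the smallest (0.070231 mol): C 3.000, H 3.999, O 1.000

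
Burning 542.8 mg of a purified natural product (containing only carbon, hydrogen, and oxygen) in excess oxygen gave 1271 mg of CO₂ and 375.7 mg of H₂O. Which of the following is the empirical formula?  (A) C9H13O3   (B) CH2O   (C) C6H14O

mol C = 1.271 g CO₂ ÷ 44.009 g/mol = 0.028880 mol
mol H = 2 × 0.3757 g H₂O ÷ 18.015 g/mol = 0.041710 mol
mass O = 0.5428 − (0.34688 + 0.042043) = 0.15387 g → mol O = 0.15387 ÷ 15.999 = 0.0096177 mol
Divide by the smallest (0.0096177 mol): C 3.003, H 4.337, O 1.000
Multiplying each by 3 gives whole numbers: C 9.01, H 13.01, O 3.00

(A) C9H13O3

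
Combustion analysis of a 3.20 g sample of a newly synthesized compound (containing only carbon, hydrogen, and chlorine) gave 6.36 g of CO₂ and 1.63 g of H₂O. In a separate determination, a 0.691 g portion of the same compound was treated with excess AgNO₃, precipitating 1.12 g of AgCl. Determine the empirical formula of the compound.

C4H5Cl

mol C = 6.36 g CO₂ ÷ 44.009 g/mol = 0.1445 mol
mol H = 2 × 1.63 g H₂O ÷ 18.015 g/mol = 0.1810 mol
From the AgCl data: mol Cl per gram of compound = (1.12 ÷ 143.318) ÷ 0.691 = 0.01131 mol/g, so in the 3.20 g combustion sample mol Cl = 0.03619 mol
Divide by the smallest (0.03619 mol): C 3.993, H 5.000, Cl 1.000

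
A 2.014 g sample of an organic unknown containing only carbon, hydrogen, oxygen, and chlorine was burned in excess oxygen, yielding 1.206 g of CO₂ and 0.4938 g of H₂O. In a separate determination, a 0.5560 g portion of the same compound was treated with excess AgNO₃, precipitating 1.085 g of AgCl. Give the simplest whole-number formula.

mol C = 1.206 g CO₂ ÷ 44.009 g/mol = 0.027403 mol
mol H = 2 × 0.4938 g H₂O ÷ 18.015 g/mol = 0.054821 mol
From the AgCl data: mol Cl per gram of compound = (1.085 ÷ 143.318) ÷ 0.5560 = 0.013616 mol/g, so in the 2.014 g combustion sample mol Cl = 0.027423 mol
mass O = 2.014 − (0.32914 + 0.055260 + 0.97214) = 0.65745 g → mol O = 0.65745 ÷ 15.999 = 0.041093 mol
Divide by the smallest (0.027403 mol): C 1.000, H 2.001, Cl 1.001, O 1.500
Multiplying each by 2 gives whole numbers: C 2.00, H 4.00, Cl 2.00, O 3.00

C2H4Cl2O3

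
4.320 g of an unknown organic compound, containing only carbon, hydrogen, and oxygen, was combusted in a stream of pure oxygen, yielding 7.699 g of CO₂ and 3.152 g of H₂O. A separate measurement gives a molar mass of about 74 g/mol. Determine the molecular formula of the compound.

mol C = 7.699 g CO₂ ÷ 44.009 g/mol = 0.17494 mol
mol H = 2 × 3.152 g H₂O ÷ 18.015 g/mol = 0.34993 mol
mass O = 4.320 − (2.1012 + 0.35273) = 1.8660 g → mol O = 1.8660 ÷ 15.999 = 0.11664 mol
Divide by the smallest (0.11664 mol): C 1.500, H 3.000, O 1.000
Multiplying each by 2 gives whole numbers: C 3.00, H 6.00, O 2.00
Empirical formula: C3H6O2
Empirical-formula mass = 74.08 g/mol; 74 ÷ 74.08 ≈ 1, so the molecular formula is C3H6O2.

C3H6O2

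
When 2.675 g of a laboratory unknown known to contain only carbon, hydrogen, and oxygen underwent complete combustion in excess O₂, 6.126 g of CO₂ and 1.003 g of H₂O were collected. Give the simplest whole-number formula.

C5H4O2

mol C = 6.126 g CO₂ ÷ 44.009 g/mol = 0.13920 mol
mol H = 2 × 1.003 g H₂O ÷ 18.015 g/mol = 0.11135 mol
mass O = 2.675 − (1.6719 + 0.11224) = 0.89084 g → mol O = 0.89084 ÷ 15.999 = 0.055681 mol
Divide by the smallest (0.055681 mol): C 2.500, H 2.000, O 1.000
Multiplying each by 2 gives whole numbers: C 5.00, H 4.00, O 2.00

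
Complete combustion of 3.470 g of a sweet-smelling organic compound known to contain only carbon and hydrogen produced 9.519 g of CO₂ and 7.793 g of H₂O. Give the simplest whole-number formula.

CH4

mol C = 9.519 g CO₂ ÷ 44.009 g/mol = 0.21630 mol
mol H = 2 × 7.793 g H₂O ÷ 18.015 g/mol = 0.86517 mol
Divide by the smallest (0.21630 mol): C 1.000, H 4.000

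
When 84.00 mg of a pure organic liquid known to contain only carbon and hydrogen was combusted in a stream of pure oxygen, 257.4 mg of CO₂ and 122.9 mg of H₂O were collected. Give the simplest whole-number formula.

C3H7

mol C = 0.2574 g CO₂ ÷ 44.009 g/mol = 0.0058488 mol
mol H = 2 × 0.1229 g H₂O ÷ 18.015 g/mol = 0.013644 mol
Divide by the smallest (0.0058488 mol): C 1.000, H 2.333
Multiplying each by 3 gives whole numbers: C 3.00, H 7.00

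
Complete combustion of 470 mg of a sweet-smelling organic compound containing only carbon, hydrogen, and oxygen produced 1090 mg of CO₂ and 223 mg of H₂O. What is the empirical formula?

C8H8O3

mol C = 1.09 g CO₂ ÷ 44.009 g/mol = 0.02477 mol
mol H = 2 × 0.223 g H₂O ÷ 18.015 g/mol = 0.02476 mol
mass O = 0.470 − (0.2975 + 0.02496) = 0.1476 g → mol O = 0.1476 ÷ 15.999 = 0.009223 mol
Divide by the smallest (0.009223 mol): C 2.685, H 2.684, O 1.000
Multiplying each by 3 gives whole numbers: C 8.06, H 8.05, O 3.00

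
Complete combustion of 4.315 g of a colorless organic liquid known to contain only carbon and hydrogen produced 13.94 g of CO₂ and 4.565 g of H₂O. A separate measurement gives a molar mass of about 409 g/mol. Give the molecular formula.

mol C = 13.94 g CO₂ ÷ 44.009 g/mol = 0.31675 mol
mol H = 2 × 4.565 g H₂O ÷ 18.015 g/mol = 0.50680 mol
Divide by the smallest (0.31675 mol): C 1.000, H 1.600
Multiplying each by 5 gives whole numbers: C 5.00, H 8.00
Empirical formula: C5H8
Empirical-formula mass = 68.12 g/mol; 409 ÷ 68.12 ≈ 6, so the molecular formula is C30H48.

C30H48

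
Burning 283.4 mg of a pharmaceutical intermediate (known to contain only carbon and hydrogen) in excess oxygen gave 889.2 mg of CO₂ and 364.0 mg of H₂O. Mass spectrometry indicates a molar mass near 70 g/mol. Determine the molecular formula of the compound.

C5H10

mol C = 0.8892 g CO₂ ÷ 44.009 g/mol = 0.020205 mol
mol H = 2 × 0.3640 g H₂O ÷ 18.015 g/mol = 0.040411 mol
Divide by the smallest (0.020205 mol): C 1.000, H 2.000
Empirical formula: CH2
Empirical-formula mass = 14.03 g/mol; 70 ÷ 14.03 ≈ 5, so the molecular formula is C5H10.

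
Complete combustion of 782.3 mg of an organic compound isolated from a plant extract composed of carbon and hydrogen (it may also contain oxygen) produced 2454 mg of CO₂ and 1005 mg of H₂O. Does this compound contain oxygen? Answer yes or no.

no

mol C = 2.454 g CO₂ ÷ 44.009 g/mol = 0.055761 mol
mol H = 2 × 1.005 g H₂O ÷ 18.015 g/mol = 0.11157 mol
C and H together account for 0.78222 g — essentially the entire 0.7823 g sample — so the compound contains no oxygen.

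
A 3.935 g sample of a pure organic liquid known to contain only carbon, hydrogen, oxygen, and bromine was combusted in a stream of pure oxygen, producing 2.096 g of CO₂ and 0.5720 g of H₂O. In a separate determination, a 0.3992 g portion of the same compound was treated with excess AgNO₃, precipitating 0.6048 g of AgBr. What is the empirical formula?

mol C = 2.096 g CO₂ ÷ 44.009 g/mol = 0.047627 mol
mol H = 2 × 0.5720 g H₂O ÷ 18.015 g/mol = 0.063503 mol
From the AgBr data: mol Br per gram of compound = (0.6048 ÷ 187.772) ÷ 0.3992 = 0.0080685 mol/g, so in the 3.935 g combustion sample mol Br = 0.031749 mol
mass O = 3.935 − (0.57204 + 0.064011 + 2.5369) = 0.76204 g → mol O = 0.76204 ÷ 15.999 = 0.047631 mol
Divide by the smallest (0.031749 mol): C 1.500, H 2.000, Br 1.000, O 1.500
Multiplying each by 2 gives whole numbers: C 3.00, H 4.00, Br 2.00, O 3.00

C3H4Br2O3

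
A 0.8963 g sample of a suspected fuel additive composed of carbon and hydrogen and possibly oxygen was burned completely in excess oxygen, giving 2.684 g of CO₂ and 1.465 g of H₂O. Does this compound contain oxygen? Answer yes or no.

mol C = 2.684 g CO₂ ÷ 44.009 g/mol = 0.060988 mol
mol H = 2 × 1.465 g H₂O ÷ 18.015 g/mol = 0.16264 mol
C and H together account for 0.89646 g — essentially the entire 0.8963 g sample — so the compound contains no oxygen.

no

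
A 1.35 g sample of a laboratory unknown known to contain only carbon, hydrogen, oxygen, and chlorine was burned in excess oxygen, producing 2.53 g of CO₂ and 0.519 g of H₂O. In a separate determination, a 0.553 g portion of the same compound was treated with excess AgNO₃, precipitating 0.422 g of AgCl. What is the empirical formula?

C8H8ClO3

mol C = 2.53 g CO₂ ÷ 44.009 g/mol = 0.05749 mol
mol H = 2 × 0.519 g H₂O ÷ 18.015 g/mol = 0.05762 mol
From the AgCl data: mol Cl per gram of compound = (0.422 ÷ 143.318) ÷ 0.553 = 0.005325 mol/g, so in the 1.35 g combustion sample mol Cl = 0.007188 mol
mass O = 1.35 − (0.6905 + 0.05808 + 0.2548) = 0.3466 g → mol O = 0.3466 ÷ 15.999 = 0.02166 mol
Divide by the smallest (0.007188 mol): C 7.998, H 8.016, Cl 1.000, O 3.014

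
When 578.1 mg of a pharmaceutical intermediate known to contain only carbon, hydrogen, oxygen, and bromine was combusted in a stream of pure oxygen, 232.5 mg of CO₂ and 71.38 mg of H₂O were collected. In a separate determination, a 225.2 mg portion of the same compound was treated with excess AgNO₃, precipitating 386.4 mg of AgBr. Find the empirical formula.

mol C = 0.2325 g CO₂ ÷ 44.009 g/mol = 0.0052830 mol
mol H = 2 × 0.07138 g H₂O ÷ 18.015 g/mol = 0.0079245 mol
From the AgBr data: mol Br per gram of compound = (0.3864 ÷ 187.772) ÷ 0.2252 = 0.0091377 mol/g, so in the 0.5781 g combustion sample mol Br = 0.0052825 mol
mass O = 0.5781 − (0.063454 + 0.0079879 + 0.42209) = 0.084564 g → mol O = 0.084564 ÷ 15.999 = 0.0052856 mol
Divide by the smallest (0.0052825 mol): C 1.000, H 1.500, Br 1.000, O 1.001
Multiplying each by 2 gives whole numbers: C 2.00, H 3.00, Br 2.00, O 2.00

C2H3Br2O2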